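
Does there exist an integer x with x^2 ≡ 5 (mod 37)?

5 ≡ 1 (mod 4), so quadratic reciprocity gives (5/37) = (37/5). Reduce: 37 ≡ 2 (mod 5). Now have (2/5).
Factor out 2: 2 = 2. Since 5 ≡ 5 (mod 8), (2/5) = -1. Now have -(1/5).
(1/5) = 1. Collecting the sign factors: -1.
The Legendre symbol is -1, so x^2 ≡ 5 (mod 37) has no solution.

no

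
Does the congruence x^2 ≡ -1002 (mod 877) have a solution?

(-1002/877)
  = (752/877)    [-1002 ≡ 752 mod 877]
  = (47/877)    [877 ≡ 5 mod 8 ⇒ (2/877)^4 = +1]
  = (877/47)    [QR: 877 ≡ 1 mod 4, sign kept]
  = (31/47)    [877 ≡ 31 mod 47]
  = -(47/31)    [QR: both ≡ 3 mod 4, sign flips]
  = -(16/31)    [47 ≡ 16 mod 31]
  = -(1/31)    [31 ≡ 7 mod 8 ⇒ (2/31)^4 = +1]
  = -1    [(1/31) = 1]
(-1002/877) = -1, and 877 is prime, so -1002 is not a quadratic residue mod 877.

no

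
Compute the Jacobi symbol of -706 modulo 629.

(-706/629)
  = (552/629)    [-706 ≡ 552 mod 629]
  = -(69/629)    [629 ≡ 5 mod 8 ⇒ (2/629)^3 = -1]
  = -(629/69)    [QR: 69 ≡ 1 mod 4, sign kept]
  = -(8/69)    [629 ≡ 8 mod 69]
  = (1/69)    [69 ≡ 5 mod 8 ⇒ (2/69)^3 = -1]
  = 1    [(1/69) = 1]

1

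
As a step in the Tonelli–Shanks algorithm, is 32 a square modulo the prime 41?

yes

Factor out 2: 32 = 2^5. Since 41 ≡ 1 (mod 8), (2|41) = +1, and (2|41)^5 = +1. Now have (1|41).
(1|41) = 1. Collecting the sign factors: 1.
(32|41) = 1, and 41 is prime, so 32 is a quadratic residue mod 41.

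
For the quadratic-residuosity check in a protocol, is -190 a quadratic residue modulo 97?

(-190/97)
  = (4/97)    [-190 ≡ 4 mod 97]
  = (1/97)    [97 ≡ 1 mod 8 ⇒ (2/97)^2 = +1]
  = 1    [(1/97) = 1]
(-190/97) = 1, and 97 is prime, so -190 is a quadratic residue mod 97.

yes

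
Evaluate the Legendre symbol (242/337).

1

(242/337)
  = (121/337)    [337 ≡ 1 mod 8 ⇒ (2/337) = +1]
  = (337/121)    [QR: 121 ≡ 1 mod 4, sign kept]
  = (95/121)    [337 ≡ 95 mod 121]
  = (121/95)    [QR: 121 ≡ 1 mod 4, sign kept]
  = (26/95)    [121 ≡ 26 mod 95]
  = (13/95)    [95 ≡ 7 mod 8 ⇒ (2/95) = +1]
  = (95/13)    [QR: 13 ≡ 1 mod 4, sign kept]
  = (4/13)    [95 ≡ 4 mod 13]
  = (1/13)    [13 ≡ 5 mod 8 ⇒ (2/13)^2 = +1]
  = 1    [(1/13) = 1]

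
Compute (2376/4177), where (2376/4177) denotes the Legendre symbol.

-1

(2376/4177)
  = (297/4177)    [4177 ≡ 1 mod 8 ⇒ (2/4177)^3 = +1]
  = (4177/297)    [QR: 297 ≡ 1 mod 4, sign kept]
  = (19/297)    [4177 ≡ 19 mod 297]
  = (297/19)    [QR: 297 ≡ 1 mod 4, sign kept]
  = (12/19)    [297 ≡ 12 mod 19]
  = (3/19)    [19 ≡ 3 mod 8 ⇒ (2/19)^2 = +1]
  = -(19/3)    [QR: both ≡ 3 mod 4, sign flips]
  = -(1/3)    [19 ≡ 1 mod 3]
  = -1    [(1/3) = 1]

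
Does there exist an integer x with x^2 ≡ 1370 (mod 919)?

(1370|919)
  = (451|919)    [1370 ≡ 451 mod 919]
  = -(919|451)    [QR: both ≡ 3 mod 4, sign flips]
  = -(17|451)    [919 ≡ 17 mod 451]
  = -(451|17)    [QR: 17 ≡ 1 mod 4, sign kept]
  = -(9|17)    [451 ≡ 9 mod 17]
  = -(17|9)    [QR: 9 ≡ 1 mod 4, sign kept]
  = -(8|9)    [17 ≡ 8 mod 9]
  = -(1|9)    [9 ≡ 1 mod 8 ⇒ (2|9)^3 = +1]
  = -1    [(1|9) = 1]
(1370|919) = -1, and 919 is prime, so 1370 is not a quadratic residue mod 919.

no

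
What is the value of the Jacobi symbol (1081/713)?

(1081/713)
  = (368/713)    [1081 ≡ 368 mod 713]
  = (23/713)    [713 ≡ 1 mod 8 ⇒ (2/713)^4 = +1]
  = (713/23)    [QR: 713 ≡ 1 mod 4, sign kept]
  = (0/23)    [713 ≡ 0 mod 23]
  = 0    [numerator 0, gcd > 1]

0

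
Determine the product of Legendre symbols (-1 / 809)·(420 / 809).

-1

By multiplicativity, (-1·420 / 809) = (-1 / 809)·(420 / 809).
First factor (-1 / 809):
(-1 / 809)
  = (808 / 809)    [-1 ≡ 808 mod 809]
  = (101 / 809)    [809 ≡ 1 mod 8 ⇒ (2 / 809)^3 = +1]
  = (809 / 101)    [QR: 101 ≡ 1 mod 4, sign kept]
  = (1 / 101)    [809 ≡ 1 mod 101]
  = 1    [(1 / 101) = 1]
Second factor (420 / 809):
(420 / 809)
  = (105 / 809)    [809 ≡ 1 mod 8 ⇒ (2 / 809)^2 = +1]
  = (809 / 105)    [QR: 105 ≡ 1 mod 4, sign kept]
  = (74 / 105)    [809 ≡ 74 mod 105]
  = (37 / 105)    [105 ≡ 1 mod 8 ⇒ (2 / 105) = +1]
  = (105 / 37)    [QR: 37 ≡ 1 mod 4, sign kept]
  = (31 / 37)    [105 ≡ 31 mod 37]
  = (37 / 31)    [QR: 37 ≡ 1 mod 4, sign kept]
  = (6 / 31)    [37 ≡ 6 mod 31]
  = (3 / 31)    [31 ≡ 7 mod 8 ⇒ (2 / 31) = +1]
  = -(31 / 3)    [QR: both ≡ 3 mod 4, sign flips]
  = -(1 / 3)    [31 ≡ 1 mod 3]
  = -1    [(1 / 3) = 1]
Product: (1)·(-1) = -1.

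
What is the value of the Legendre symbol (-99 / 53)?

1

(-99 / 53)
  = (7 / 53)    [-99 ≡ 7 mod 53]
  = (53 / 7)    [QR: 53 ≡ 1 mod 4, sign kept]
  = (4 / 7)    [53 ≡ 4 mod 7]
  = (1 / 7)    [7 ≡ 7 mod 8 ⇒ (2 / 7)^2 = +1]
  = 1    [(1 / 7) = 1]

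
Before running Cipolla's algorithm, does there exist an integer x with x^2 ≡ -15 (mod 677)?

(-15|677)
  = (15|677)    [677 ≡ 1 mod 4 ⇒ (-1|677) = +1]
  = (677|15)    [QR: 677 ≡ 1 mod 4, sign kept]
  = (2|15)    [677 ≡ 2 mod 15]
  = (1|15)    [15 ≡ 7 mod 8 ⇒ (2|15) = +1]
  = 1    [(1|15) = 1]
The Legendre symbol is 1, so x^2 ≡ -15 (mod 677) has solution.

yes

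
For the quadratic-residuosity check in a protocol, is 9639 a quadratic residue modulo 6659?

yes

(9639/6659)
  = (2980/6659)    [9639 ≡ 2980 mod 6659]
  = (745/6659)    [6659 ≡ 3 mod 8 ⇒ (2/6659)^2 = +1]
  = (6659/745)    [QR: 745 ≡ 1 mod 4, sign kept]
  = (699/745)    [6659 ≡ 699 mod 745]
  = (745/699)    [QR: 745 ≡ 1 mod 4, sign kept]
  = (46/699)    [745 ≡ 46 mod 699]
  = -(23/699)    [699 ≡ 3 mod 8 ⇒ (2/699) = -1]
  = (699/23)    [QR: both ≡ 3 mod 4, sign flips]
  = (9/23)    [699 ≡ 9 mod 23]
  = (23/9)    [QR: 9 ≡ 1 mod 4, sign kept]
  = (5/9)    [23 ≡ 5 mod 9]
  = (9/5)    [QR: 5 ≡ 1 mod 4, sign kept]
  = (4/5)    [9 ≡ 4 mod 5]
  = (1/5)    [5 ≡ 5 mod 8 ⇒ (2/5)^2 = +1]
  = 1    [(1/5) = 1]
The Legendre symbol is 1, so x^2 ≡ 9639 (mod 6659) has solution.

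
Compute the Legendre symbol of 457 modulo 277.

-1

(457|277)
  = (180|277)    [457 ≡ 180 mod 277]
  = (45|277)    [277 ≡ 5 mod 8 ⇒ (2|277)^2 = +1]
  = (277|45)    [QR: 45 ≡ 1 mod 4, sign kept]
  = (7|45)    [277 ≡ 7 mod 45]
  = (45|7)    [QR: 45 ≡ 1 mod 4, sign kept]
  = (3|7)    [45 ≡ 3 mod 7]
  = -(7|3)    [QR: both ≡ 3 mod 4, sign flips]
  = -(1|3)    [7 ≡ 1 mod 3]
  = -1    [(1|3) = 1]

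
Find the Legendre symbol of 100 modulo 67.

1

Reduce the numerator: 100 ≡ 33 (mod 67), so (100|67) = (33|67).
33 ≡ 1 (mod 4), so quadratic reciprocity gives (33|67) = (67|33). Reduce: 67 ≡ 1 (mod 33). Now have (1|33).
(1|33) = 1. Collecting the sign factors: 1.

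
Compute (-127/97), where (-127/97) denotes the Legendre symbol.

Pull out -1: (-127/97) = (-1/97)·(127/97). Since 97 ≡ 1 (mod 4), (-1/97) = +1. Now have (127/97).
Reduce the numerator: 127 ≡ 30 (mod 97), so (127/97) = (30/97).
Factor out 2: 30 = 2·15. Since 97 ≡ 1 (mod 8), (2/97) = +1. Now have (15/97).
97 ≡ 1 (mod 4), so quadratic reciprocity gives (15/97) = (97/15). Reduce: 97 ≡ 7 (mod 15). Now have (7/15).
Both 7 ≡ 3 and 15 ≡ 3 (mod 4), so reciprocity gives (7/15) = -(15/7). Reduce: 15 ≡ 1 (mod 7). Now have -(1/7).
(1/7) = 1. Collecting the sign factors: -1.

-1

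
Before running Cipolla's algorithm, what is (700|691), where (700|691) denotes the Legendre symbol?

1

Reduce the numerator: 700 ≡ 9 (mod 691), so (700|691) = (9|691).
9 ≡ 1 (mod 4), so quadratic reciprocity gives (9|691) = (691|9). Reduce: 691 ≡ 7 (mod 9). Now have (7|9).
9 ≡ 1 (mod 4), so quadratic reciprocity gives (7|9) = (9|7). Reduce: 9 ≡ 2 (mod 7). Now have (2|7).
Factor out 2: 2 = 2. Since 7 ≡ 7 (mod 8), (2|7) = +1. Now have (1|7).
(1|7) = 1. Collecting the sign factors: 1.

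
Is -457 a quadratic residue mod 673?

(-457/673)
  = (216/673)    [-457 ≡ 216 mod 673]
  = (27/673)    [673 ≡ 1 mod 8 ⇒ (2/673)^3 = +1]
  = (673/27)    [QR: 673 ≡ 1 mod 4, sign kept]
  = (25/27)    [673 ≡ 25 mod 27]
  = (27/25)    [QR: 25 ≡ 1 mod 4, sign kept]
  = (2/25)    [27 ≡ 2 mod 25]
  = (1/25)    [25 ≡ 1 mod 8 ⇒ (2/25) = +1]
  = 1    [(1/25) = 1]
(-457/673) = 1, and 673 is prime, so -457 is a quadratic residue mod 673.

yes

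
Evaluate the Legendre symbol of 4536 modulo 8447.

(4536 / 8447)
  = (567 / 8447)    [8447 ≡ 7 mod 8 ⇒ (2 / 8447)^3 = +1]
  = -(8447 / 567)    [QR: both ≡ 3 mod 4, sign flips]
  = -(509 / 567)    [8447 ≡ 509 mod 567]
  = -(567 / 509)    [QR: 509 ≡ 1 mod 4, sign kept]
  = -(58 / 509)    [567 ≡ 58 mod 509]
  = (29 / 509)    [509 ≡ 5 mod 8 ⇒ (2 / 509) = -1]
  = (509 / 29)    [QR: 29 ≡ 1 mod 4, sign kept]
  = (16 / 29)    [509 ≡ 16 mod 29]
  = (1 / 29)    [29 ≡ 5 mod 8 ⇒ (2 / 29)^4 = +1]
  = 1    [(1 / 29) = 1]

1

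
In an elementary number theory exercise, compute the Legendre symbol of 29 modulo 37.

29 ≡ 1 (mod 4), so quadratic reciprocity gives (29|37) = (37|29). Reduce: 37 ≡ 8 (mod 29). Now have (8|29).
Factor out 2: 8 = 2^3. Since 29 ≡ 5 (mod 8), (2|29) = -1, and (2|29)^3 = -1. Now have -(1|29).
(1|29) = 1. Collecting the sign factors: -1.

-1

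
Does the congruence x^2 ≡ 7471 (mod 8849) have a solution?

8849 ≡ 1 (mod 4), so quadratic reciprocity gives (7471|8849) = (8849|7471). Reduce: 8849 ≡ 1378 (mod 7471). Now have (1378|7471).
Factor out 2: 1378 = 2·689. Since 7471 ≡ 7 (mod 8), (2|7471) = +1. Now have (689|7471).
689 ≡ 1 (mod 4), so quadratic reciprocity gives (689|7471) = (7471|689). Reduce: 7471 ≡ 581 (mod 689). Now have (581|689).
581 ≡ 1 (mod 4), so quadratic reciprocity gives (581|689) = (689|581). Reduce: 689 ≡ 108 (mod 581). Now have (108|581).
Factor out 2: 108 = 2^2·27. Since 581 ≡ 5 (mod 8), (2|581) = -1, and (2|581)^2 = +1. Now have (27|581).
581 ≡ 1 (mod 4), so quadratic reciprocity gives (27|581) = (581|27). Reduce: 581 ≡ 14 (mod 27). Now have (14|27).
Factor out 2: 14 = 2·7. Since 27 ≡ 3 (mod 8), (2|27) = -1. Now have -(7|27).
Both 7 ≡ 3 and 27 ≡ 3 (mod 4), so reciprocity gives (7|27) = -(27|7). Reduce: 27 ≡ 6 (mod 7). Now have (6|7).
Factor out 2: 6 = 2·3. Since 7 ≡ 7 (mod 8), (2|7) = +1. Now have (3|7).
Both 3 ≡ 3 and 7 ≡ 3 (mod 4), so reciprocity gives (3|7) = -(7|3). Reduce: 7 ≡ 1 (mod 3). Now have -(1|3).
(1|3) = 1. Collecting the sign factors: -1.
The Legendre symbol is -1, so x^2 ≡ 7471 (mod 8849) has no solution.

no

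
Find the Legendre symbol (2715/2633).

(2715/2633)
  = (82/2633)    [2715 ≡ 82 mod 2633]
  = (41/2633)    [2633 ≡ 1 mod 8 ⇒ (2/2633) = +1]
  = (2633/41)    [QR: 41 ≡ 1 mod 4, sign kept]
  = (9/41)    [2633 ≡ 9 mod 41]
  = (41/9)    [QR: 9 ≡ 1 mod 4, sign kept]
  = (5/9)    [41 ≡ 5 mod 9]
  = (9/5)    [QR: 5 ≡ 1 mod 4, sign kept]
  = (4/5)    [9 ≡ 4 mod 5]
  = (1/5)    [5 ≡ 5 mod 8 ⇒ (2/5)^2 = +1]
  = 1    [(1/5) = 1]

1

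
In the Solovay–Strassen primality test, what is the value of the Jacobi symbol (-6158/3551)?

Reduce the numerator: -6158 ≡ 944 (mod 3551), so (-6158/3551) = (944/3551).
Factor out 2: 944 = 2^4·59. Since 3551 ≡ 7 (mod 8), (2/3551) = +1, and (2/3551)^4 = +1. Now have (59/3551).
Both 59 ≡ 3 and 3551 ≡ 3 (mod 4), so reciprocity gives (59/3551) = -(3551/59). Reduce: 3551 ≡ 11 (mod 59). Now have -(11/59).
Both 11 ≡ 3 and 59 ≡ 3 (mod 4), so reciprocity gives (11/59) = -(59/11). Reduce: 59 ≡ 4 (mod 11). Now have (4/11).
Factor out 2: 4 = 2^2. Since 11 ≡ 3 (mod 8), (2/11) = -1, and (2/11)^2 = +1. Now have (1/11).
(1/11) = 1. Collecting the sign factors: 1.

1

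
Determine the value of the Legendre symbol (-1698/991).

(-1698/991)
  = (284/991)    [-1698 ≡ 284 mod 991]
  = (71/991)    [991 ≡ 7 mod 8 ⇒ (2/991)^2 = +1]
  = -(991/71)    [QR: both ≡ 3 mod 4, sign flips]
  = -(68/71)    [991 ≡ 68 mod 71]
  = -(17/71)    [71 ≡ 7 mod 8 ⇒ (2/71)^2 = +1]
  = -(71/17)    [QR: 17 ≡ 1 mod 4, sign kept]
  = -(3/17)    [71 ≡ 3 mod 17]
  = -(17/3)    [QR: 17 ≡ 1 mod 4, sign kept]
  = -(2/3)    [17 ≡ 2 mod 3]
  = (1/3)    [3 ≡ 3 mod 8 ⇒ (2/3) = -1]
  = 1    [(1/3) = 1]

1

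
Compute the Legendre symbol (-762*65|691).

By multiplicativity, (-762·65|691) = (-762|691)·(65|691).
First factor (-762|691):
Reduce the numerator: -762 ≡ 620 (mod 691), so (-762|691) = (620|691).
Factor out 2: 620 = 2^2·155. Since 691 ≡ 3 (mod 8), (2|691) = -1, and (2|691)^2 = +1. Now have (155|691).
Both 155 ≡ 3 and 691 ≡ 3 (mod 4), so reciprocity gives (155|691) = -(691|155). Reduce: 691 ≡ 71 (mod 155). Now have -(71|155).
Both 71 ≡ 3 and 155 ≡ 3 (mod 4), so reciprocity gives (71|155) = -(155|71). Reduce: 155 ≡ 13 (mod 71). Now have (13|71).
13 ≡ 1 (mod 4), so quadratic reciprocity gives (13|71) = (71|13). Reduce: 71 ≡ 6 (mod 13). Now have (6|13).
Factor out 2: 6 = 2·3. Since 13 ≡ 5 (mod 8), (2|13) = -1. Now have -(3|13).
13 ≡ 1 (mod 4), so quadratic reciprocity gives (3|13) = (13|3). Reduce: 13 ≡ 1 (mod 3). Now have -(1|3).
(1|3) = 1. Collecting the sign factors: -1.
Second factor (65|691):
65 ≡ 1 (mod 4), so quadratic reciprocity gives (65|691) = (691|65). Reduce: 691 ≡ 41 (mod 65). Now have (41|65).
41 ≡ 1 (mod 4), so quadratic reciprocity gives (41|65) = (65|41). Reduce: 65 ≡ 24 (mod 41). Now have (24|41).
Factor out 2: 24 = 2^3·3. Since 41 ≡ 1 (mod 8), (2|41) = +1, and (2|41)^3 = +1. Now have (3|41).
41 ≡ 1 (mod 4), so quadratic reciprocity gives (3|41) = (41|3). Reduce: 41 ≡ 2 (mod 3). Now have (2|3).
Factor out 2: 2 = 2. Since 3 ≡ 3 (mod 8), (2|3) = -1. Now have -(1|3).
(1|3) = 1. Collecting the sign factors: -1.
Product: (-1)·(-1) = 1.

1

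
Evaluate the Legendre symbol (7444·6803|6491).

By multiplicativity, (7444·6803|6491) = (7444|6491)·(6803|6491).
First factor (7444|6491):
(7444|6491)
  = (953|6491)    [7444 ≡ 953 mod 6491]
  = (6491|953)    [QR: 953 ≡ 1 mod 4, sign kept]
  = (773|953)    [6491 ≡ 773 mod 953]
  = (953|773)    [QR: 773 ≡ 1 mod 4, sign kept]
  = (180|773)    [953 ≡ 180 mod 773]
  = (45|773)    [773 ≡ 5 mod 8 ⇒ (2|773)^2 = +1]
  = (773|45)    [QR: 45 ≡ 1 mod 4, sign kept]
  = (8|45)    [773 ≡ 8 mod 45]
  = -(1|45)    [45 ≡ 5 mod 8 ⇒ (2|45)^3 = -1]
  = -1    [(1|45) = 1]
Second factor (6803|6491):
(6803|6491)
  = (312|6491)    [6803 ≡ 312 mod 6491]
  = -(39|6491)    [6491 ≡ 3 mod 8 ⇒ (2|6491)^3 = -1]
  = (6491|39)    [QR: both ≡ 3 mod 4, sign flips]
  = (17|39)    [6491 ≡ 17 mod 39]
  = (39|17)    [QR: 17 ≡ 1 mod 4, sign kept]
  = (5|17)    [39 ≡ 5 mod 17]
  = (17|5)    [QR: 5 ≡ 1 mod 4, sign kept]
  = (2|5)    [17 ≡ 2 mod 5]
  = -(1|5)    [5 ≡ 5 mod 8 ⇒ (2|5) = -1]
  = -1    [(1|5) = 1]
Product: (-1)·(-1) = 1.

1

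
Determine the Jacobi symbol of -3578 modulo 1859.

-1

(-3578|1859)
  = -(3578|1859)    [1859 ≡ 3 mod 4 ⇒ (-1|1859) = -1]
  = -(1719|1859)    [3578 ≡ 1719 mod 1859]
  = (1859|1719)    [QR: both ≡ 3 mod 4, sign flips]
  = (140|1719)    [1859 ≡ 140 mod 1719]
  = (35|1719)    [1719 ≡ 7 mod 8 ⇒ (2|1719)^2 = +1]
  = -(1719|35)    [QR: both ≡ 3 mod 4, sign flips]
  = -(4|35)    [1719 ≡ 4 mod 35]
  = -(1|35)    [35 ≡ 3 mod 8 ⇒ (2|35)^2 = +1]
  = -1    [(1|35) = 1]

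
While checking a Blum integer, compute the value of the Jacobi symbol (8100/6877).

Reduce the numerator: 8100 ≡ 1223 (mod 6877), so (8100/6877) = (1223/6877).
6877 ≡ 1 (mod 4), so quadratic reciprocity gives (1223/6877) = (6877/1223). Reduce: 6877 ≡ 762 (mod 1223). Now have (762/1223).
Factor out 2: 762 = 2·381. Since 1223 ≡ 7 (mod 8), (2/1223) = +1. Now have (381/1223).
381 ≡ 1 (mod 4), so quadratic reciprocity gives (381/1223) = (1223/381). Reduce: 1223 ≡ 80 (mod 381). Now have (80/381).
Factor out 2: 80 = 2^4·5. Since 381 ≡ 5 (mod 8), (2/381) = -1, and (2/381)^4 = +1. Now have (5/381).
5 ≡ 1 (mod 4), so quadratic reciprocity gives (5/381) = (381/5). Reduce: 381 ≡ 1 (mod 5). Now have (1/5).
(1/5) = 1. Collecting the sign factors: 1.

1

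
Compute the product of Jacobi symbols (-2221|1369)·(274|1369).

1

By multiplicativity, (-2221·274|1369) = (-2221|1369)·(274|1369).
First factor (-2221|1369):
(-2221|1369)
  = (2221|1369)    [1369 ≡ 1 mod 4 ⇒ (-1|1369) = +1]
  = (852|1369)    [2221 ≡ 852 mod 1369]
  = (213|1369)    [1369 ≡ 1 mod 8 ⇒ (2|1369)^2 = +1]
  = (1369|213)    [QR: 213 ≡ 1 mod 4, sign kept]
  = (91|213)    [1369 ≡ 91 mod 213]
  = (213|91)    [QR: 213 ≡ 1 mod 4, sign kept]
  = (31|91)    [213 ≡ 31 mod 91]
  = -(91|31)    [QR: both ≡ 3 mod 4, sign flips]
  = -(29|31)    [91 ≡ 29 mod 31]
  = -(31|29)    [QR: 29 ≡ 1 mod 4, sign kept]
  = -(2|29)    [31 ≡ 2 mod 29]
  = (1|29)    [29 ≡ 5 mod 8 ⇒ (2|29) = -1]
  = 1    [(1|29) = 1]
Second factor (274|1369):
(274|1369)
  = (137|1369)    [1369 ≡ 1 mod 8 ⇒ (2|1369) = +1]
  = (1369|137)    [QR: 137 ≡ 1 mod 4, sign kept]
  = (136|137)    [1369 ≡ 136 mod 137]
  = (17|137)    [137 ≡ 1 mod 8 ⇒ (2|137)^3 = +1]
  = (137|17)    [QR: 17 ≡ 1 mod 4, sign kept]
  = (1|17)    [137 ≡ 1 mod 17]
  = 1    [(1|17) = 1]
Product: (1)·(1) = 1.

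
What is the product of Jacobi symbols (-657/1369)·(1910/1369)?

1

By multiplicativity, (-657·1910/1369) = (-657/1369)·(1910/1369).
First factor (-657/1369):
(-657/1369)
  = (712/1369)    [-657 ≡ 712 mod 1369]
  = (89/1369)    [1369 ≡ 1 mod 8 ⇒ (2/1369)^3 = +1]
  = (1369/89)    [QR: 89 ≡ 1 mod 4, sign kept]
  = (34/89)    [1369 ≡ 34 mod 89]
  = (17/89)    [89 ≡ 1 mod 8 ⇒ (2/89) = +1]
  = (89/17)    [QR: 17 ≡ 1 mod 4, sign kept]
  = (4/17)    [89 ≡ 4 mod 17]
  = (1/17)    [17 ≡ 1 mod 8 ⇒ (2/17)^2 = +1]
  = 1    [(1/17) = 1]
Second factor (1910/1369):
(1910/1369)
  = (541/1369)    [1910 ≡ 541 mod 1369]
  = (1369/541)    [QR: 541 ≡ 1 mod 4, sign kept]
  = (287/541)    [1369 ≡ 287 mod 541]
  = (541/287)    [QR: 541 ≡ 1 mod 4, sign kept]
  = (254/287)    [541 ≡ 254 mod 287]
  = (127/287)    [287 ≡ 7 mod 8 ⇒ (2/287) = +1]
  = -(287/127)    [QR: both ≡ 3 mod 4, sign flips]
  = -(33/127)    [287 ≡ 33 mod 127]
  = -(127/33)    [QR: 33 ≡ 1 mod 4, sign kept]
  = -(28/33)    [127 ≡ 28 mod 33]
  = -(7/33)    [33 ≡ 1 mod 8 ⇒ (2/33)^2 = +1]
  = -(33/7)    [QR: 33 ≡ 1 mod 4, sign kept]
  = -(5/7)    [33 ≡ 5 mod 7]
  = -(7/5)    [QR: 5 ≡ 1 mod 4, sign kept]
  = -(2/5)    [7 ≡ 2 mod 5]
  = (1/5)    [5 ≡ 5 mod 8 ⇒ (2/5) = -1]
  = 1    [(1/5) = 1]
Product: (1)·(1) = 1.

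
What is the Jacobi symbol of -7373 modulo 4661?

1

Reduce the numerator: -7373 ≡ 1949 (mod 4661), so (-7373/4661) = (1949/4661).
1949 ≡ 1 (mod 4), so quadratic reciprocity gives (1949/4661) = (4661/1949). Reduce: 4661 ≡ 763 (mod 1949). Now have (763/1949).
1949 ≡ 1 (mod 4), so quadratic reciprocity gives (763/1949) = (1949/763). Reduce: 1949 ≡ 423 (mod 763). Now have (423/763).
Both 423 ≡ 3 and 763 ≡ 3 (mod 4), so reciprocity gives (423/763) = -(763/423). Reduce: 763 ≡ 340 (mod 423). Now have -(340/423).
Factor out 2: 340 = 2^2·85. Since 423 ≡ 7 (mod 8), (2/423) = +1, and (2/423)^2 = +1. Now have -(85/423).
85 ≡ 1 (mod 4), so quadratic reciprocity gives (85/423) = (423/85). Reduce: 423 ≡ 83 (mod 85). Now have -(83/85).
85 ≡ 1 (mod 4), so quadratic reciprocity gives (83/85) = (85/83). Reduce: 85 ≡ 2 (mod 83). Now have -(2/83).
Factor out 2: 2 = 2. Since 83 ≡ 3 (mod 8), (2/83) = -1. Now have (1/83).
(1/83) = 1. Collecting the sign factors: 1.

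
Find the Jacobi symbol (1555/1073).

Reduce the numerator: 1555 ≡ 482 (mod 1073), so (1555/1073) = (482/1073).
Factor out 2: 482 = 2·241. Since 1073 ≡ 1 (mod 8), (2/1073) = +1. Now have (241/1073).
241 ≡ 1 (mod 4), so quadratic reciprocity gives (241/1073) = (1073/241). Reduce: 1073 ≡ 109 (mod 241). Now have (109/241).
109 ≡ 1 (mod 4), so quadratic reciprocity gives (109/241) = (241/109). Reduce: 241 ≡ 23 (mod 109). Now have (23/109).
109 ≡ 1 (mod 4), so quadratic reciprocity gives (23/109) = (109/23). Reduce: 109 ≡ 17 (mod 23). Now have (17/23).
17 ≡ 1 (mod 4), so quadratic reciprocity gives (17/23) = (23/17). Reduce: 23 ≡ 6 (mod 17). Now have (6/17).
Factor out 2: 6 = 2·3. Since 17 ≡ 1 (mod 8), (2/17) = +1. Now have (3/17).
17 ≡ 1 (mod 4), so quadratic reciprocity gives (3/17) = (17/3). Reduce: 17 ≡ 2 (mod 3). Now have (2/3).
Factor out 2: 2 = 2. Since 3 ≡ 3 (mod 8), (2/3) = -1. Now have -(1/3).
(1/3) = 1. Collecting the sign factors: -1.

-1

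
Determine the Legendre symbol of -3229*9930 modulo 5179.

By multiplicativity, (-3229·9930/5179) = (-3229/5179)·(9930/5179).
First factor (-3229/5179):
Pull out -1: (-3229/5179) = (-1/5179)·(3229/5179). Since 5179 ≡ 3 (mod 4), (-1/5179) = -1. Now have -(3229/5179).
3229 ≡ 1 (mod 4), so quadratic reciprocity gives (3229/5179) = (5179/3229). Reduce: 5179 ≡ 1950 (mod 3229). Now have -(1950/3229).
Factor out 2: 1950 = 2·975. Since 3229 ≡ 5 (mod 8), (2/3229) = -1. Now have (975/3229).
3229 ≡ 1 (mod 4), so quadratic reciprocity gives (975/3229) = (3229/975). Reduce: 3229 ≡ 304 (mod 975). Now have (304/975).
Factor out 2: 304 = 2^4·19. Since 975 ≡ 7 (mod 8), (2/975) = +1, and (2/975)^4 = +1. Now have (19/975).
Both 19 ≡ 3 and 975 ≡ 3 (mod 4), so reciprocity gives (19/975) = -(975/19). Reduce: 975 ≡ 6 (mod 19). Now have -(6/19).
Factor out 2: 6 = 2·3. Since 19 ≡ 3 (mod 8), (2/19) = -1. Now have (3/19).
Both 3 ≡ 3 and 19 ≡ 3 (mod 4), so reciprocity gives (3/19) = -(19/3). Reduce: 19 ≡ 1 (mod 3). Now have -(1/3).
(1/3) = 1. Collecting the sign factors: -1.
Second factor (9930/5179):
Reduce the numerator: 9930 ≡ 4751 (mod 5179), so (9930/5179) = (4751/5179).
Both 4751 ≡ 3 and 5179 ≡ 3 (mod 4), so reciprocity gives (4751/5179) = -(5179/4751). Reduce: 5179 ≡ 428 (mod 4751). Now have -(428/4751).
Factor out 2: 428 = 2^2·107. Since 4751 ≡ 7 (mod 8), (2/4751) = +1, and (2/4751)^2 = +1. Now have -(107/4751).
Both 107 ≡ 3 and 4751 ≡ 3 (mod 4), so reciprocity gives (107/4751) = -(4751/107). Reduce: 4751 ≡ 43 (mod 107). Now have (43/107).
Both 43 ≡ 3 and 107 ≡ 3 (mod 4), so reciprocity gives (43/107) = -(107/43). Reduce: 107 ≡ 21 (mod 43). Now have -(21/43).
21 ≡ 1 (mod 4), so quadratic reciprocity gives (21/43) = (43/21). Reduce: 43 ≡ 1 (mod 21). Now have -(1/21).
(1/21) = 1. Collecting the sign factors: -1.
Product: (-1)·(-1) = 1.

1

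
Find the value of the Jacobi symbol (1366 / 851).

Reduce the numerator: 1366 ≡ 515 (mod 851), so (1366 / 851) = (515 / 851).
Both 515 ≡ 3 and 851 ≡ 3 (mod 4), so reciprocity gives (515 / 851) = -(851 / 515). Reduce: 851 ≡ 336 (mod 515). Now have -(336 / 515).
Factor out 2: 336 = 2^4·21. Since 515 ≡ 3 (mod 8), (2 / 515) = -1, and (2 / 515)^4 = +1. Now have -(21 / 515).
21 ≡ 1 (mod 4), so quadratic reciprocity gives (21 / 515) = (515 / 21). Reduce: 515 ≡ 11 (mod 21). Now have -(11 / 21).
21 ≡ 1 (mod 4), so quadratic reciprocity gives (11 / 21) = (21 / 11). Reduce: 21 ≡ 10 (mod 11). Now have -(10 / 11).
Factor out 2: 10 = 2·5. Since 11 ≡ 3 (mod 8), (2 / 11) = -1. Now have (5 / 11).
5 ≡ 1 (mod 4), so quadratic reciprocity gives (5 / 11) = (11 / 5). Reduce: 11 ≡ 1 (mod 5). Now have (1 / 5).
(1 / 5) = 1. Collecting the sign factors: 1.

1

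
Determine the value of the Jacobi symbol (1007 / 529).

1

(1007 / 529)
  = (478 / 529)    [1007 ≡ 478 mod 529]
  = (239 / 529)    [529 ≡ 1 mod 8 ⇒ (2 / 529) = +1]
  = (529 / 239)    [QR: 529 ≡ 1 mod 4, sign kept]
  = (51 / 239)    [529 ≡ 51 mod 239]
  = -(239 / 51)    [QR: both ≡ 3 mod 4, sign flips]
  = -(35 / 51)    [239 ≡ 35 mod 51]
  = (51 / 35)    [QR: both ≡ 3 mod 4, sign flips]
  = (16 / 35)    [51 ≡ 16 mod 35]
  = (1 / 35)    [35 ≡ 3 mod 8 ⇒ (2 / 35)^4 = +1]
  = 1    [(1 / 35) = 1]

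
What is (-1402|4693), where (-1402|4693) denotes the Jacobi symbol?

(-1402|4693)
  = (3291|4693)    [-1402 ≡ 3291 mod 4693]
  = (4693|3291)    [QR: 4693 ≡ 1 mod 4, sign kept]
  = (1402|3291)    [4693 ≡ 1402 mod 3291]
  = -(701|3291)    [3291 ≡ 3 mod 8 ⇒ (2|3291) = -1]
  = -(3291|701)    [QR: 701 ≡ 1 mod 4, sign kept]
  = -(487|701)    [3291 ≡ 487 mod 701]
  = -(701|487)    [QR: 701 ≡ 1 mod 4, sign kept]
  = -(214|487)    [701 ≡ 214 mod 487]
  = -(107|487)    [487 ≡ 7 mod 8 ⇒ (2|487) = +1]
  = (487|107)    [QR: both ≡ 3 mod 4, sign flips]
  = (59|107)    [487 ≡ 59 mod 107]
  = -(107|59)    [QR: both ≡ 3 mod 4, sign flips]
  = -(48|59)    [107 ≡ 48 mod 59]
  = -(3|59)    [59 ≡ 3 mod 8 ⇒ (2|59)^4 = +1]
  = (59|3)    [QR: both ≡ 3 mod 4, sign flips]
  = (2|3)    [59 ≡ 2 mod 3]
  = -(1|3)    [3 ≡ 3 mod 8 ⇒ (2|3) = -1]
  = -1    [(1|3) = 1]

-1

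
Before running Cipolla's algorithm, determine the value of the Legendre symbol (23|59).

(23|59)
  = -(59|23)    [QR: both ≡ 3 mod 4, sign flips]
  = -(13|23)    [59 ≡ 13 mod 23]
  = -(23|13)    [QR: 13 ≡ 1 mod 4, sign kept]
  = -(10|13)    [23 ≡ 10 mod 13]
  = (5|13)    [13 ≡ 5 mod 8 ⇒ (2|13) = -1]
  = (13|5)    [QR: 5 ≡ 1 mod 4, sign kept]
  = (3|5)    [13 ≡ 3 mod 5]
  = (5|3)    [QR: 5 ≡ 1 mod 4, sign kept]
  = (2|3)    [5 ≡ 2 mod 3]
  = -(1|3)    [3 ≡ 3 mod 8 ⇒ (2|3) = -1]
  = -1    [(1|3) = 1]

-1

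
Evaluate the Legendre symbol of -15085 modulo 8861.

1

Reduce the numerator: -15085 ≡ 2637 (mod 8861), so (-15085|8861) = (2637|8861).
2637 ≡ 1 (mod 4), so quadratic reciprocity gives (2637|8861) = (8861|2637). Reduce: 8861 ≡ 950 (mod 2637). Now have (950|2637).
Factor out 2: 950 = 2·475. Since 2637 ≡ 5 (mod 8), (2|2637) = -1. Now have -(475|2637).
2637 ≡ 1 (mod 4), so quadratic reciprocity gives (475|2637) = (2637|475). Reduce: 2637 ≡ 262 (mod 475). Now have -(262|475).
Factor out 2: 262 = 2·131. Since 475 ≡ 3 (mod 8), (2|475) = -1. Now have (131|475).
Both 131 ≡ 3 and 475 ≡ 3 (mod 4), so reciprocity gives (131|475) = -(475|131). Reduce: 475 ≡ 82 (mod 131). Now have -(82|131).
Factor out 2: 82 = 2·41. Since 131 ≡ 3 (mod 8), (2|131) = -1. Now have (41|131).
41 ≡ 1 (mod 4), so quadratic reciprocity gives (41|131) = (131|41). Reduce: 131 ≡ 8 (mod 41). Now have (8|41).
Factor out 2: 8 = 2^3. Since 41 ≡ 1 (mod 8), (2|41) = +1, and (2|41)^3 = +1. Now have (1|41).
(1|41) = 1. Collecting the sign factors: 1.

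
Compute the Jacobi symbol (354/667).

(354/667)
  = -(177/667)    [667 ≡ 3 mod 8 ⇒ (2/667) = -1]
  = -(667/177)    [QR: 177 ≡ 1 mod 4, sign kept]
  = -(136/177)    [667 ≡ 136 mod 177]
  = -(17/177)    [177 ≡ 1 mod 8 ⇒ (2/177)^3 = +1]
  = -(177/17)    [QR: 17 ≡ 1 mod 4, sign kept]
  = -(7/17)    [177 ≡ 7 mod 17]
  = -(17/7)    [QR: 17 ≡ 1 mod 4, sign kept]
  = -(3/7)    [17 ≡ 3 mod 7]
  = (7/3)    [QR: both ≡ 3 mod 4, sign flips]
  = (1/3)    [7 ≡ 1 mod 3]
  = 1    [(1/3) = 1]

1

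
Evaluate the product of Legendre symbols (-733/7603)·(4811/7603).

By multiplicativity, (-733·4811/7603) = (-733/7603)·(4811/7603).
First factor (-733/7603):
(-733/7603)
  = (6870/7603)    [-733 ≡ 6870 mod 7603]
  = -(3435/7603)    [7603 ≡ 3 mod 8 ⇒ (2/7603) = -1]
  = (7603/3435)    [QR: both ≡ 3 mod 4, sign flips]
  = (733/3435)    [7603 ≡ 733 mod 3435]
  = (3435/733)    [QR: 733 ≡ 1 mod 4, sign kept]
  = (503/733)    [3435 ≡ 503 mod 733]
  = (733/503)    [QR: 733 ≡ 1 mod 4, sign kept]
  = (230/503)    [733 ≡ 230 mod 503]
  = (115/503)    [503 ≡ 7 mod 8 ⇒ (2/503) = +1]
  = -(503/115)    [QR: both ≡ 3 mod 4, sign flips]
  = -(43/115)    [503 ≡ 43 mod 115]
  = (115/43)    [QR: both ≡ 3 mod 4, sign flips]
  = (29/43)    [115 ≡ 29 mod 43]
  = (43/29)    [QR: 29 ≡ 1 mod 4, sign kept]
  = (14/29)    [43 ≡ 14 mod 29]
  = -(7/29)    [29 ≡ 5 mod 8 ⇒ (2/29) = -1]
  = -(29/7)    [QR: 29 ≡ 1 mod 4, sign kept]
  = -(1/7)    [29 ≡ 1 mod 7]
  = -1    [(1/7) = 1]
Second factor (4811/7603):
(4811/7603)
  = -(7603/4811)    [QR: both ≡ 3 mod 4, sign flips]
  = -(2792/4811)    [7603 ≡ 2792 mod 4811]
  = (349/4811)    [4811 ≡ 3 mod 8 ⇒ (2/4811)^3 = -1]
  = (4811/349)    [QR: 349 ≡ 1 mod 4, sign kept]
  = (274/349)    [4811 ≡ 274 mod 349]
  = -(137/349)    [349 ≡ 5 mod 8 ⇒ (2/349) = -1]
  = -(349/137)    [QR: 137 ≡ 1 mod 4, sign kept]
  = -(75/137)    [349 ≡ 75 mod 137]
  = -(137/75)    [QR: 137 ≡ 1 mod 4, sign kept]
  = -(62/75)    [137 ≡ 62 mod 75]
  = (31/75)    [75 ≡ 3 mod 8 ⇒ (2/75) = -1]
  = -(75/31)    [QR: both ≡ 3 mod 4, sign flips]
  = -(13/31)    [75 ≡ 13 mod 31]
  = -(31/13)    [QR: 13 ≡ 1 mod 4, sign kept]
  = -(5/13)    [31 ≡ 5 mod 13]
  = -(13/5)    [QR: 5 ≡ 1 mod 4, sign kept]
  = -(3/5)    [13 ≡ 3 mod 5]
  = -(5/3)    [QR: 5 ≡ 1 mod 4, sign kept]
  = -(2/3)    [5 ≡ 2 mod 3]
  = (1/3)    [3 ≡ 3 mod 8 ⇒ (2/3) = -1]
  = 1    [(1/3) = 1]
Product: (-1)·(1) = -1.

-1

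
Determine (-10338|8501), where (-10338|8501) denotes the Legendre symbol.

(-10338|8501)
  = (6664|8501)    [-10338 ≡ 6664 mod 8501]
  = -(833|8501)    [8501 ≡ 5 mod 8 ⇒ (2|8501)^3 = -1]
  = -(8501|833)    [QR: 833 ≡ 1 mod 4, sign kept]
  = -(171|833)    [8501 ≡ 171 mod 833]
  = -(833|171)    [QR: 833 ≡ 1 mod 4, sign kept]
  = -(149|171)    [833 ≡ 149 mod 171]
  = -(171|149)    [QR: 149 ≡ 1 mod 4, sign kept]
  = -(22|149)    [171 ≡ 22 mod 149]
  = (11|149)    [149 ≡ 5 mod 8 ⇒ (2|149) = -1]
  = (149|11)    [QR: 149 ≡ 1 mod 4, sign kept]
  = (6|11)    [149 ≡ 6 mod 11]
  = -(3|11)    [11 ≡ 3 mod 8 ⇒ (2|11) = -1]
  = (11|3)    [QR: both ≡ 3 mod 4, sign flips]
  = (2|3)    [11 ≡ 2 mod 3]
  = -(1|3)    [3 ≡ 3 mod 8 ⇒ (2|3) = -1]
  = -1    [(1|3) = 1]

-1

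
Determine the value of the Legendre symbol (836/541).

Reduce the numerator: 836 ≡ 295 (mod 541), so (836/541) = (295/541).
541 ≡ 1 (mod 4), so quadratic reciprocity gives (295/541) = (541/295). Reduce: 541 ≡ 246 (mod 295). Now have (246/295).
Factor out 2: 246 = 2·123. Since 295 ≡ 7 (mod 8), (2/295) = +1. Now have (123/295).
Both 123 ≡ 3 and 295 ≡ 3 (mod 4), so reciprocity gives (123/295) = -(295/123). Reduce: 295 ≡ 49 (mod 123). Now have -(49/123).
49 ≡ 1 (mod 4), so quadratic reciprocity gives (49/123) = (123/49). Reduce: 123 ≡ 25 (mod 49). Now have -(25/49).
25 ≡ 1 (mod 4), so quadratic reciprocity gives (25/49) = (49/25). Reduce: 49 ≡ 24 (mod 25). Now have -(24/25).
Factor out 2: 24 = 2^3·3. Since 25 ≡ 1 (mod 8), (2/25) = +1, and (2/25)^3 = +1. Now have -(3/25).
25 ≡ 1 (mod 4), so quadratic reciprocity gives (3/25) = (25/3). Reduce: 25 ≡ 1 (mod 3). Now have -(1/3).
(1/3) = 1. Collecting the sign factors: -1.

-1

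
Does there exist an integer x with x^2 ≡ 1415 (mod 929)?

(1415/929)
  = (486/929)    [1415 ≡ 486 mod 929]
  = (243/929)    [929 ≡ 1 mod 8 ⇒ (2/929) = +1]
  = (929/243)    [QR: 929 ≡ 1 mod 4, sign kept]
  = (200/243)    [929 ≡ 200 mod 243]
  = -(25/243)    [243 ≡ 3 mod 8 ⇒ (2/243)^3 = -1]
  = -(243/25)    [QR: 25 ≡ 1 mod 4, sign kept]
  = -(18/25)    [243 ≡ 18 mod 25]
  = -(9/25)    [25 ≡ 1 mod 8 ⇒ (2/25) = +1]
  = -(25/9)    [QR: 9 ≡ 1 mod 4, sign kept]
  = -(7/9)    [25 ≡ 7 mod 9]
  = -(9/7)    [QR: 9 ≡ 1 mod 4, sign kept]
  = -(2/7)    [9 ≡ 2 mod 7]
  = -(1/7)    [7 ≡ 7 mod 8 ⇒ (2/7) = +1]
  = -1    [(1/7) = 1]
(1415/929) = -1, and 929 is prime, so 1415 is not a quadratic residue mod 929.

no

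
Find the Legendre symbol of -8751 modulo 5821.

Pull out -1: (-8751 / 5821) = (-1 / 5821)·(8751 / 5821). Since 5821 ≡ 1 (mod 4), (-1 / 5821) = +1. Now have (8751 / 5821).
Reduce the numerator: 8751 ≡ 2930 (mod 5821), so (8751 / 5821) = (2930 / 5821).
Factor out 2: 2930 = 2·1465. Since 5821 ≡ 5 (mod 8), (2 / 5821) = -1. Now have -(1465 / 5821).
1465 ≡ 1 (mod 4), so quadratic reciprocity gives (1465 / 5821) = (5821 / 1465). Reduce: 5821 ≡ 1426 (mod 1465). Now have -(1426 / 1465).
Factor out 2: 1426 = 2·713. Since 1465 ≡ 1 (mod 8), (2 / 1465) = +1. Now have -(713 / 1465).
713 ≡ 1 (mod 4), so quadratic reciprocity gives (713 / 1465) = (1465 / 713). Reduce: 1465 ≡ 39 (mod 713). Now have -(39 / 713).
713 ≡ 1 (mod 4), so quadratic reciprocity gives (39 / 713) = (713 / 39). Reduce: 713 ≡ 11 (mod 39). Now have -(11 / 39).
Both 11 ≡ 3 and 39 ≡ 3 (mod 4), so reciprocity gives (11 / 39) = -(39 / 11). Reduce: 39 ≡ 6 (mod 11). Now have (6 / 11).
Factor out 2: 6 = 2·3. Since 11 ≡ 3 (mod 8), (2 / 11) = -1. Now have -(3 / 11).
Both 3 ≡ 3 and 11 ≡ 3 (mod 4), so reciprocity gives (3 / 11) = -(11 / 3). Reduce: 11 ≡ 2 (mod 3). Now have (2 / 3).
Factor out 2: 2 = 2. Since 3 ≡ 3 (mod 8), (2 / 3) = -1. Now have -(1 / 3).
(1 / 3) = 1. Collecting the sign factors: -1.

-1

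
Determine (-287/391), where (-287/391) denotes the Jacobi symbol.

Reduce the numerator: -287 ≡ 104 (mod 391), so (-287/391) = (104/391).
Factor out 2: 104 = 2^3·13. Since 391 ≡ 7 (mod 8), (2/391) = +1, and (2/391)^3 = +1. Now have (13/391).
13 ≡ 1 (mod 4), so quadratic reciprocity gives (13/391) = (391/13). Reduce: 391 ≡ 1 (mod 13). Now have (1/13).
(1/13) = 1. Collecting the sign factors: 1.

1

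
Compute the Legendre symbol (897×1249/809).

1

By multiplicativity, (897·1249/809) = (897/809)·(1249/809).
First factor (897/809):
Reduce the numerator: 897 ≡ 88 (mod 809), so (897/809) = (88/809).
Factor out 2: 88 = 2^3·11. Since 809 ≡ 1 (mod 8), (2/809) = +1, and (2/809)^3 = +1. Now have (11/809).
809 ≡ 1 (mod 4), so quadratic reciprocity gives (11/809) = (809/11). Reduce: 809 ≡ 6 (mod 11). Now have (6/11).
Factor out 2: 6 = 2·3. Since 11 ≡ 3 (mod 8), (2/11) = -1. Now have -(3/11).
Both 3 ≡ 3 and 11 ≡ 3 (mod 4), so reciprocity gives (3/11) = -(11/3). Reduce: 11 ≡ 2 (mod 3). Now have (2/3).
Factor out 2: 2 = 2. Since 3 ≡ 3 (mod 8), (2/3) = -1. Now have -(1/3).
(1/3) = 1. Collecting the sign factors: -1.
Second factor (1249/809):
Reduce the numerator: 1249 ≡ 440 (mod 809), so (1249/809) = (440/809).
Factor out 2: 440 = 2^3·55. Since 809 ≡ 1 (mod 8), (2/809) = +1, and (2/809)^3 = +1. Now have (55/809).
809 ≡ 1 (mod 4), so quadratic reciprocity gives (55/809) = (809/55). Reduce: 809 ≡ 39 (mod 55). Now have (39/55).
Both 39 ≡ 3 and 55 ≡ 3 (mod 4), so reciprocity gives (39/55) = -(55/39). Reduce: 55 ≡ 16 (mod 39). Now have -(16/39).
Factor out 2: 16 = 2^4. Since 39 ≡ 7 (mod 8), (2/39) = +1, and (2/39)^4 = +1. Now have -(1/39).
(1/39) = 1. Collecting the sign factors: -1.
Product: (-1)·(-1) = 1.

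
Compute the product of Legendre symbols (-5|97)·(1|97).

-1

By multiplicativity, (-5·1|97) = (-5|97)·(1|97).
First factor (-5|97):
(-5|97)
  = (92|97)    [-5 ≡ 92 mod 97]
  = (23|97)    [97 ≡ 1 mod 8 ⇒ (2|97)^2 = +1]
  = (97|23)    [QR: 97 ≡ 1 mod 4, sign kept]
  = (5|23)    [97 ≡ 5 mod 23]
  = (23|5)    [QR: 5 ≡ 1 mod 4, sign kept]
  = (3|5)    [23 ≡ 3 mod 5]
  = (5|3)    [QR: 5 ≡ 1 mod 4, sign kept]
  = (2|3)    [5 ≡ 2 mod 3]
  = -(1|3)    [3 ≡ 3 mod 8 ⇒ (2|3) = -1]
  = -1    [(1|3) = 1]
Second factor (1|97):
(1|97)
  = 1    [(1|97) = 1]
Product: (-1)·(1) = -1.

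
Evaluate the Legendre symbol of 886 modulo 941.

-1

Factor out 2: 886 = 2·443. Since 941 ≡ 5 (mod 8), (2|941) = -1. Now have -(443|941).
941 ≡ 1 (mod 4), so quadratic reciprocity gives (443|941) = (941|443). Reduce: 941 ≡ 55 (mod 443). Now have -(55|443).
Both 55 ≡ 3 and 443 ≡ 3 (mod 4), so reciprocity gives (55|443) = -(443|55). Reduce: 443 ≡ 3 (mod 55). Now have (3|55).
Both 3 ≡ 3 and 55 ≡ 3 (mod 4), so reciprocity gives (3|55) = -(55|3). Reduce: 55 ≡ 1 (mod 3). Now have -(1|3).
(1|3) = 1. Collecting the sign factors: -1.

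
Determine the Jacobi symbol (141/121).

Reduce the numerator: 141 ≡ 20 (mod 121), so (141/121) = (20/121).
Factor out 2: 20 = 2^2·5. Since 121 ≡ 1 (mod 8), (2/121) = +1, and (2/121)^2 = +1. Now have (5/121).
5 ≡ 1 (mod 4), so quadratic reciprocity gives (5/121) = (121/5). Reduce: 121 ≡ 1 (mod 5). Now have (1/5).
(1/5) = 1. Collecting the sign factors: 1.

1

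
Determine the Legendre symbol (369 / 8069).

(369 / 8069)
  = (8069 / 369)    [QR: 369 ≡ 1 mod 4, sign kept]
  = (320 / 369)    [8069 ≡ 320 mod 369]
  = (5 / 369)    [369 ≡ 1 mod 8 ⇒ (2 / 369)^6 = +1]
  = (369 / 5)    [QR: 5 ≡ 1 mod 4, sign kept]
  = (4 / 5)    [369 ≡ 4 mod 5]
  = (1 / 5)    [5 ≡ 5 mod 8 ⇒ (2 / 5)^2 = +1]
  = 1    [(1 / 5) = 1]

1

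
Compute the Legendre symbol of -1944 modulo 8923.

Pull out -1: (-1944 / 8923) = (-1 / 8923)·(1944 / 8923). Since 8923 ≡ 3 (mod 4), (-1 / 8923) = -1. Now have -(1944 / 8923).
Factor out 2: 1944 = 2^3·243. Since 8923 ≡ 3 (mod 8), (2 / 8923) = -1, and (2 / 8923)^3 = -1. Now have (243 / 8923).
Both 243 ≡ 3 and 8923 ≡ 3 (mod 4), so reciprocity gives (243 / 8923) = -(8923 / 243). Reduce: 8923 ≡ 175 (mod 243). Now have -(175 / 243).
Both 175 ≡ 3 and 243 ≡ 3 (mod 4), so reciprocity gives (175 / 243) = -(243 / 175). Reduce: 243 ≡ 68 (mod 175). Now have (68 / 175).
Factor out 2: 68 = 2^2·17. Since 175 ≡ 7 (mod 8), (2 / 175) = +1, and (2 / 175)^2 = +1. Now have (17 / 175).
17 ≡ 1 (mod 4), so quadratic reciprocity gives (17 / 175) = (175 / 17). Reduce: 175 ≡ 5 (mod 17). Now have (5 / 17).
5 ≡ 1 (mod 4), so quadratic reciprocity gives (5 / 17) = (17 / 5). Reduce: 17 ≡ 2 (mod 5). Now have (2 / 5).
Factor out 2: 2 = 2. Since 5 ≡ 5 (mod 8), (2 / 5) = -1. Now have -(1 / 5).
(1 / 5) = 1. Collecting the sign factors: -1.

-1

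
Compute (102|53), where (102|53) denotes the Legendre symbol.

(102|53)
  = (49|53)    [102 ≡ 49 mod 53]
  = (53|49)    [QR: 49 ≡ 1 mod 4, sign kept]
  = (4|49)    [53 ≡ 4 mod 49]
  = (1|49)    [49 ≡ 1 mod 8 ⇒ (2|49)^2 = +1]
  = 1    [(1|49) = 1]

1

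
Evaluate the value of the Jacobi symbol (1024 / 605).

Reduce the numerator: 1024 ≡ 419 (mod 605), so (1024 / 605) = (419 / 605).
605 ≡ 1 (mod 4), so quadratic reciprocity gives (419 / 605) = (605 / 419). Reduce: 605 ≡ 186 (mod 419). Now have (186 / 419).
Factor out 2: 186 = 2·93. Since 419 ≡ 3 (mod 8), (2 / 419) = -1. Now have -(93 / 419).
93 ≡ 1 (mod 4), so quadratic reciprocity gives (93 / 419) = (419 / 93). Reduce: 419 ≡ 47 (mod 93). Now have -(47 / 93).
93 ≡ 1 (mod 4), so quadratic reciprocity gives (47 / 93) = (93 / 47). Reduce: 93 ≡ 46 (mod 47). Now have -(46 / 47).
Factor out 2: 46 = 2·23. Since 47 ≡ 7 (mod 8), (2 / 47) = +1. Now have -(23 / 47).
Both 23 ≡ 3 and 47 ≡ 3 (mod 4), so reciprocity gives (23 / 47) = -(47 / 23). Reduce: 47 ≡ 1 (mod 23). Now have (1 / 23).
(1 / 23) = 1. Collecting the sign factors: 1.

1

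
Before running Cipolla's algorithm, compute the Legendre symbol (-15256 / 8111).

(-15256 / 8111)
  = (966 / 8111)    [-15256 ≡ 966 mod 8111]
  = (483 / 8111)    [8111 ≡ 7 mod 8 ⇒ (2 / 8111) = +1]
  = -(8111 / 483)    [QR: both ≡ 3 mod 4, sign flips]
  = -(383 / 483)    [8111 ≡ 383 mod 483]
  = (483 / 383)    [QR: both ≡ 3 mod 4, sign flips]
  = (100 / 383)    [483 ≡ 100 mod 383]
  = (25 / 383)    [383 ≡ 7 mod 8 ⇒ (2 / 383)^2 = +1]
  = (383 / 25)    [QR: 25 ≡ 1 mod 4, sign kept]
  = (8 / 25)    [383 ≡ 8 mod 25]
  = (1 / 25)    [25 ≡ 1 mod 8 ⇒ (2 / 25)^3 = +1]
  = 1    [(1 / 25) = 1]

1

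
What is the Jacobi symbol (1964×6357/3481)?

By multiplicativity, (1964·6357/3481) = (1964/3481)·(6357/3481).
First factor (1964/3481):
Factor out 2: 1964 = 2^2·491. Since 3481 ≡ 1 (mod 8), (2/3481) = +1, and (2/3481)^2 = +1. Now have (491/3481).
3481 ≡ 1 (mod 4), so quadratic reciprocity gives (491/3481) = (3481/491). Reduce: 3481 ≡ 44 (mod 491). Now have (44/491).
Factor out 2: 44 = 2^2·11. Since 491 ≡ 3 (mod 8), (2/491) = -1, and (2/491)^2 = +1. Now have (11/491).
Both 11 ≡ 3 and 491 ≡ 3 (mod 4), so reciprocity gives (11/491) = -(491/11). Reduce: 491 ≡ 7 (mod 11). Now have -(7/11).
Both 7 ≡ 3 and 11 ≡ 3 (mod 4), so reciprocity gives (7/11) = -(11/7). Reduce: 11 ≡ 4 (mod 7). Now have (4/7).
Factor out 2: 4 = 2^2. Since 7 ≡ 7 (mod 8), (2/7) = +1, and (2/7)^2 = +1. Now have (1/7).
(1/7) = 1. Collecting the sign factors: 1.
Second factor (6357/3481):
Reduce the numerator: 6357 ≡ 2876 (mod 3481), so (6357/3481) = (2876/3481).
Factor out 2: 2876 = 2^2·719. Since 3481 ≡ 1 (mod 8), (2/3481) = +1, and (2/3481)^2 = +1. Now have (719/3481).
3481 ≡ 1 (mod 4), so quadratic reciprocity gives (719/3481) = (3481/719). Reduce: 3481 ≡ 605 (mod 719). Now have (605/719).
605 ≡ 1 (mod 4), so quadratic reciprocity gives (605/719) = (719/605). Reduce: 719 ≡ 114 (mod 605). Now have (114/605).
Factor out 2: 114 = 2·57. Since 605 ≡ 5 (mod 8), (2/605) = -1. Now have -(57/605).
57 ≡ 1 (mod 4), so quadratic reciprocity gives (57/605) = (605/57). Reduce: 605 ≡ 35 (mod 57). Now have -(35/57).
57 ≡ 1 (mod 4), so quadratic reciprocity gives (35/57) = (57/35). Reduce: 57 ≡ 22 (mod 35). Now have -(22/35).
Factor out 2: 22 = 2·11. Since 35 ≡ 3 (mod 8), (2/35) = -1. Now have (11/35).
Both 11 ≡ 3 and 35 ≡ 3 (mod 4), so reciprocity gives (11/35) = -(35/11). Reduce: 35 ≡ 2 (mod 11). Now have -(2/11).
Factor out 2: 2 = 2. Since 11 ≡ 3 (mod 8), (2/11) = -1. Now have (1/11).
(1/11) = 1. Collecting the sign factors: 1.
Product: (1)·(1) = 1.

1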